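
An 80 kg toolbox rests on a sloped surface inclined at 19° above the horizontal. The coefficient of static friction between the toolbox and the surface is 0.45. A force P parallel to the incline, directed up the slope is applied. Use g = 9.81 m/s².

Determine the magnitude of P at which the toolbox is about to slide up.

At impending motion up the slope, friction acts down-slope at its limit: f = μ_s N.
P is parallel to the surface, so N = m g cos θ = 742 N.
Along the incline: P = m g sin θ + μ_s N = 256 + 0.45×742 = 589 N.

P ≈ 589 N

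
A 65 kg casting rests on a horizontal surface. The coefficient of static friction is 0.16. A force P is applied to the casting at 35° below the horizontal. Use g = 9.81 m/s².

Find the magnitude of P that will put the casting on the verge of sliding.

N = m g + P sin α (the push presses the casting into the horizontal surface).
At impending slip, P cos α = μ_s N = μ_s (m g + P sin α).
Solving: P (cos α − μ_s sin α) = μ_s m g → P = 0.16×638/(cos 35° − 0.16 sin 35°) = 102/0.7274 = 140 N.

P ≈ 140 N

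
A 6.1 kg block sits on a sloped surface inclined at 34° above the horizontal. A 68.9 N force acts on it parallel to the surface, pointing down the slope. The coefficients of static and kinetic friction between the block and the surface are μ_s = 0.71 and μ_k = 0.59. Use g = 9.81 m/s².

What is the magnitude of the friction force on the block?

f ≈ 29.3 N (up the incline)

Normal force: N = m g cos θ = 6.1 × 9.81 × cos 34° = 49.61 N.
The friction needed for equilibrium is m g sin θ + P = 33.46 + 68.9 = 102.4 N, measured positive up-slope.
Maximum static friction available: μ_s N = 0.71 × 49.61 = 35.22 N.
|102.4| exceeds 35.22 N, so the block slips down-slope; friction is kinetic, f = μ_k N = 0.59×49.61 = 29.3 N.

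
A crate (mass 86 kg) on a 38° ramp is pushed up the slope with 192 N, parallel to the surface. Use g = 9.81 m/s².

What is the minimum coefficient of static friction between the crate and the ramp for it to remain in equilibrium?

μ_s,min ≈ 0.492

N = m g cos θ = 664.8 N.
Friction must make up the shortfall along the incline: f = m g sin θ − P = 519.4 − 192 = 327.4 N.
At the threshold f = μ_s N, so μ_s,min = 327.4/664.8 = 0.492.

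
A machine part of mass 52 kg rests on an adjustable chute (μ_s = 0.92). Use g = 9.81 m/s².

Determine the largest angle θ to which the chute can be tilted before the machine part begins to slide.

θ_max ≈ 42.6°

At the slip threshold, m g sin θ = μ_s · m g cos θ, so tan θ = μ_s.
θ_max = arctan(0.92) = 42.6°.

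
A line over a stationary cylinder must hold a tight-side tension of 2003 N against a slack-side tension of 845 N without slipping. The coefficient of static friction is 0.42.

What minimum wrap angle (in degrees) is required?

β_min ≈ 118°

T₂/T₁ = e^{μβ} → β = ln(T₂/T₁)/μ.
β = ln(2003/845)/0.42 = 0.8631/0.42 = 2.055 rad.
In degrees: β = 2.055 × 180/π = 118°.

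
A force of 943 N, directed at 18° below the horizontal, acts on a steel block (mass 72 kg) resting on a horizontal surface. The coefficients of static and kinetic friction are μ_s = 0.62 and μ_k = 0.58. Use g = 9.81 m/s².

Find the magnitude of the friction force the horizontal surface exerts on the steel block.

f ≈ 579 N

The vertical component of P adds to the normal force: N = m g + P sin α = 706.3 + 291.4 = 997.7 N.
The horizontal driving force is P cos α = 896.8 N, so equilibrium needs friction f = 896.8 N.
The static-friction limit is μ_s N = 618.6 N.
896.8 > 618.6 N → the steel block slides; f = μ_k N = 0.58×997.7 = 579 N.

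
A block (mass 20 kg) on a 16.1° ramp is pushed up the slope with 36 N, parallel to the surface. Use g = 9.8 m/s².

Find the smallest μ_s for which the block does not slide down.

N = m g cos θ = 188.3 N.
Friction must make up the shortfall along the incline: f = m g sin θ − P = 54.35 − 36 = 18.35 N.
At the threshold f = μ_s N, so μ_s,min = 18.35/188.3 = 0.0975.

μ_s,min ≈ 0.0975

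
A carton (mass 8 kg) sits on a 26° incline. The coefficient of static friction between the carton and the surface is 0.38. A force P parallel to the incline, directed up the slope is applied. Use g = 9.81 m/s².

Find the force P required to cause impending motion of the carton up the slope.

At impending motion up the slope, friction acts down-slope at its limit: f = μ_s N.
P is parallel to the surface, so N = m g cos θ = 70.5 N.
Along the incline: P = m g sin θ + μ_s N = 34.4 + 0.38×70.5 = 61.2 N.

P ≈ 61.2 N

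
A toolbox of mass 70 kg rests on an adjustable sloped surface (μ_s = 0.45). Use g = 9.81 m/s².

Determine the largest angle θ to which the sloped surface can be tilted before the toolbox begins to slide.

At the slip threshold, m g sin θ = μ_s · m g cos θ, so tan θ = μ_s.
θ_max = arctan(0.45) = 24.2°.

θ_max ≈ 24.2°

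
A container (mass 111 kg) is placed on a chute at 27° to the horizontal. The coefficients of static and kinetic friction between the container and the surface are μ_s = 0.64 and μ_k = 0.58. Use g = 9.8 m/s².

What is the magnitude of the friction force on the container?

f ≈ 494 N (up the incline)

Normal force: N = m g cos θ = 111 × 9.8 × cos 27° = 969.2 N.
For equilibrium along the incline, friction must balance the weight component: f = m g sin θ = 493.9 N up the slope.
Maximum static friction available: μ_s N = 0.64 × 969.2 = 620.3 N.
Since |493.9| ≤ 620.3 N, no slip — friction simply equals what equilibrium demands.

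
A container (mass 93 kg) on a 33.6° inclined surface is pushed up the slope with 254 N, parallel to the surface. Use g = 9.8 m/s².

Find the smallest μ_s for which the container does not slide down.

N = m g cos θ = 759.1 N.
Friction must make up the shortfall along the incline: f = m g sin θ − P = 504.4 − 254 = 250.4 N.
At the threshold f = μ_s N, so μ_s,min = 250.4/759.1 = 0.33.

μ_s,min ≈ 0.33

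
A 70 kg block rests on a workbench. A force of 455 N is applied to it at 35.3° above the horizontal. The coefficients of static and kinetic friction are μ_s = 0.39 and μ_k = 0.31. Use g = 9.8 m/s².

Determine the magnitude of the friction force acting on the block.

Vertical equilibrium gives N = m g − P sin α = 423.1 N.
The horizontal driving force is P cos α = 371.3 N, so equilibrium needs friction f = 371.3 N.
μ_s N = 0.39 × 423.1 = 165 N.
The required friction exceeds μ_s N, so the block moves and f = μ_k N = 131 N.

f ≈ 131 N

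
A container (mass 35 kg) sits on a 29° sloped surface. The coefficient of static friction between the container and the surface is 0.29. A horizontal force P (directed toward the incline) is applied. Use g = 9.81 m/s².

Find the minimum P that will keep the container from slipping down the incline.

P_min ≈ 78.2 N

The container tends to slide down (tan θ > μ_s), so at the point of impending slip friction acts up-slope at its limit: f = μ_s N.
Perpendicular to the incline: N = m g cos θ + P sin θ.
Along the incline: P cos θ + μ_s N = m g sin θ, i.e. P cos θ + μ_s (m g cos θ + P sin θ) = m g sin θ.
Solving, P (cos θ + μ_s sin θ) = m g (sin θ − μ_s cos θ), so P = 343×0.2312/1.015 = 78.2 N.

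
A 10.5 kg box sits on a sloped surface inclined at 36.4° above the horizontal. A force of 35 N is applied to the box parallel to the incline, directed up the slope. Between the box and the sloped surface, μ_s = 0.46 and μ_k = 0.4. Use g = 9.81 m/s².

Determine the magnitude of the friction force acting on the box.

Normal force: N = m g cos θ = 10.5 × 9.81 × cos 36.4° = 82.91 N.
The friction needed for equilibrium is m g sin θ − P = 61.13 − 35 = 26.13 N, measured positive up-slope.
Static friction can supply at most μ_s N = 38.14 N.
Since |26.13| ≤ 38.14 N, no slip — friction simply equals what equilibrium demands.

f ≈ 26.1 N (up the incline)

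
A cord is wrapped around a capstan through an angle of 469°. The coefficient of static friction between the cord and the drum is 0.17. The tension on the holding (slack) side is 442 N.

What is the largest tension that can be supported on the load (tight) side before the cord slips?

T_max ≈ 1780 N

At impending slip the capstan equation gives T₂/T₁ = e^{μβ} with β in radians.
β = 469° × π/180 = 8.186 rad.
e^{μβ} = e^{0.17×8.186} = 4.021.
T₂ = T₁ · e^{μβ} = 442 × 4.021 = 1780 N.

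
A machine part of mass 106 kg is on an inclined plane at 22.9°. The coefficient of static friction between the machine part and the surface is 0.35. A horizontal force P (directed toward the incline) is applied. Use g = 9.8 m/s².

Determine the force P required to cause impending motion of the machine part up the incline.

P ≈ 942 N

At impending motion up the slope, friction acts down-slope at its limit: f = μ_s N.
Perpendicular to the incline: N = m g cos θ + P sin θ.
Along the incline: P cos θ = m g sin θ + μ_s N = m g sin θ + μ_s (m g cos θ + P sin θ).
Solving, P (cos θ − μ_s sin θ) = m g (sin θ + μ_s cos θ), so P = 106×9.8×(sin 22.9° + 0.35 cos 22.9°)/(cos 22.9° − 0.35 sin 22.9°) = 1040×0.7115/0.785 = 942 N.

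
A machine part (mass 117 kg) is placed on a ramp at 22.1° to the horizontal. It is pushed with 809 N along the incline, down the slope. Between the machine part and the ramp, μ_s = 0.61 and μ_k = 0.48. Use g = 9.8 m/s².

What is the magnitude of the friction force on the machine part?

Normal force: N = m g cos θ = 117 × 9.8 × cos 22.1° = 1062 N.
The friction needed for equilibrium is m g sin θ + P = 431.4 + 809 = 1240 N, measured positive up-slope.
Static friction can supply at most μ_s N = 648 N.
Since |1240| > 648 N, static friction cannot hold it; the machine part slides down the incline and kinetic friction applies: f = μ_k N = 0.48 × 1062 = 510 N.

f ≈ 510 N (up the incline)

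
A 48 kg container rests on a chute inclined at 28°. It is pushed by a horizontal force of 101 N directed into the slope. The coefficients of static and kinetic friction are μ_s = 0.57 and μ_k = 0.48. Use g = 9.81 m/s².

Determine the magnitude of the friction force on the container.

f ≈ 132 N (up the incline)

Normal direction: N = m g cos θ + P sin θ = 463.2 N.
Parallel to the incline: P cos θ − m g sin θ = 89.18 − 221.1 = -131.9 N; the friction needed to balance this is 131.9 N acting up the slope.
Maximum static friction: μ_s N = 0.57 × 463.2 = 264 N.
Since 131.9 N is within the 264 N limit, the container stays put and friction is exactly 132 N.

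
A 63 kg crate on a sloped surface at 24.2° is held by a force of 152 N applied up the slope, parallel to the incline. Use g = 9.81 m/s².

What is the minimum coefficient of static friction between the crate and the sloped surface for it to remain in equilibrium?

N = m g cos θ = 563.7 N.
Friction must make up the shortfall along the incline: f = m g sin θ − P = 253.3 − 152 = 101.3 N.
At the threshold f = μ_s N, so μ_s,min = 101.3/563.7 = 0.18.

μ_s,min ≈ 0.18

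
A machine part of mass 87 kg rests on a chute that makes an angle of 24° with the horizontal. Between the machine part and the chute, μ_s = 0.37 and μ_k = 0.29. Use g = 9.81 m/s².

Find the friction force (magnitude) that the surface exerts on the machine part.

f ≈ 226 N (up the incline)

Normal force: N = m g cos θ = 87 × 9.81 × cos 24° = 779.7 N.
Along the slope the weight component is m g sin θ = 347.1 N; friction must supply exactly this, acting up-slope.
Static friction can supply at most μ_s N = 288.5 N.
|347.1| exceeds 288.5 N, so the machine part slips down-slope; friction is kinetic, f = μ_k N = 0.29×779.7 = 226 N.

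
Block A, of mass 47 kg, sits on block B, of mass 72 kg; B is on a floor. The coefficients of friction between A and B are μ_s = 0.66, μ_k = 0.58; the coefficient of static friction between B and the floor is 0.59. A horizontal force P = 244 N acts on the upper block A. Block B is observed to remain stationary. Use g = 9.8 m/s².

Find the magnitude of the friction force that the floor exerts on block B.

Normal force at the A–B interface: N₁ = m_A g = 460.6 N.
Maximum static friction on A from B: μ_s N₁ = 0.66×460.6 = 304 N.
P = 244 N is within that limit, so A and B move together (both at rest); the A–B friction is simply f₁ = P = 244 N.
By Newton's third law B feels 244 N forward from A. With B stationary, the floor's static friction on B balances it: f₂ = 244 N (well within μ_s(m_A+m_B)g = 688.1 N).

f ≈ 244 N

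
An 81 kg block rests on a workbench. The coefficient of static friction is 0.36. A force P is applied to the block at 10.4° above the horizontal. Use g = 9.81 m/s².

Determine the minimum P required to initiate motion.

P ≈ 273 N

N = m g − P sin α (the pull lifts the block).
At impending slip, P cos α = μ_s N = μ_s (m g − P sin α).
Solving: P (cos α + μ_s sin α) = μ_s m g → P = 0.36×795/(cos 10.4° + 0.36 sin 10.4°) = 286/1.049 = 273 N.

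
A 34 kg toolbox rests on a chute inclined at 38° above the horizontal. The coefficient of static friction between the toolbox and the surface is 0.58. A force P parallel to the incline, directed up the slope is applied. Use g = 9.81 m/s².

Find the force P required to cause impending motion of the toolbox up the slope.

P ≈ 358 N

At impending motion up the slope, friction acts down-slope at its limit: f = μ_s N.
P is parallel to the surface, so N = m g cos θ = 263 N.
Along the incline: P = m g sin θ + μ_s N = 205 + 0.58×263 = 358 N.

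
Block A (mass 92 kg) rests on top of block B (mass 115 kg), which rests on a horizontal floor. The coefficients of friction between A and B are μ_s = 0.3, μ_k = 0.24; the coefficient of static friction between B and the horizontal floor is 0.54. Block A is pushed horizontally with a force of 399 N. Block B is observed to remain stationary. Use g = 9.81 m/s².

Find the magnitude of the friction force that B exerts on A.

Between the blocks, N₁ = m_A g = 902.5 N.
Maximum static friction on A from B: μ_s N₁ = 0.3×902.5 = 270.8 N.
P = 399 N exceeds that limit, so A slips over B and the interface friction becomes kinetic: f₁ = μ_k N₁ = 0.24×902.5 = 217 N.
B experiences an equal 217 N forward from A (third law). B is in equilibrium, so the floor supplies f₂ = 217 N of static friction (limit μ_s(m_A+m_B)g = 1097 N, not exceeded).

f ≈ 217 N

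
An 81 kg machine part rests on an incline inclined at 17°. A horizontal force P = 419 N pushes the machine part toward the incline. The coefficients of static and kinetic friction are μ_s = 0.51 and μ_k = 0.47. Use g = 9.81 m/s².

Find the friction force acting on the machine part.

Normal direction: N = m g cos θ + P sin θ = 882.4 N.
Parallel to the incline: P cos θ − m g sin θ = 400.7 − 232.3 = 168.4 N; the friction needed to balance this is 168.4 N acting down the slope.
Maximum static friction: μ_s N = 0.51 × 882.4 = 450 N.
Since 168.4 N is within the 450 N limit, the machine part stays put and friction is exactly 168 N.

f ≈ 168 N (down the incline)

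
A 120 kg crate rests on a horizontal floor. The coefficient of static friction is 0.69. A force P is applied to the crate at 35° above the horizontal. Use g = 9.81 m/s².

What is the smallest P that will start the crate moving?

N = m g − P sin α (the pull lifts the crate).
At impending slip, P cos α = μ_s N = μ_s (m g − P sin α).
Solving: P (cos α + μ_s sin α) = μ_s m g → P = 0.69×1180/(cos 35° + 0.69 sin 35°) = 812/1.215 = 669 N.

P ≈ 669 N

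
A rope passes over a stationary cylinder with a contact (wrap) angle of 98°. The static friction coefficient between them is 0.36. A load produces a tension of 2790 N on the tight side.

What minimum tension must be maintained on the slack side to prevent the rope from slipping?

Capstan equation at impending slip: T_tight/T_slack = e^{μβ}.
β = 98° = 1.71 rad; e^{μβ} = e^{0.36×1.71} = 1.851.
T_slack = T_tight / e^{μβ} = 2790 / 1.851 = 1510 N.

T_min ≈ 1510 N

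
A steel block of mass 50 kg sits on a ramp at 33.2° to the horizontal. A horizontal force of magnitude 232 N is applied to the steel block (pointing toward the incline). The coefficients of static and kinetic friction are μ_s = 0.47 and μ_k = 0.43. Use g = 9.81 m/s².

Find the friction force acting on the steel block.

Resolve perpendicular to the incline: N = m g cos θ + P sin θ = 50×9.81×cos 33.2° + 232×sin 33.2° = 537.5 N.
Parallel to the incline: P cos θ − m g sin θ = 194.1 − 268.6 = -74.45 N; the friction needed to balance this is 74.45 N acting up the slope.
Maximum static friction: μ_s N = 0.47 × 537.5 = 252.6 N.
|f_req| = 74.45 ≤ 252.6 N → the steel block is in equilibrium; friction equals the required value.

f ≈ 74.5 N (up the incline)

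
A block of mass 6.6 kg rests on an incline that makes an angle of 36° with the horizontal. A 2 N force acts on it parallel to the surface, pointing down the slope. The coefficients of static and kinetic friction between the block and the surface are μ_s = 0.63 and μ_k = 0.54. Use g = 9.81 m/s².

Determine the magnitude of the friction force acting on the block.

f ≈ 28.3 N (up the incline)

Normal force: N = m g cos θ = 6.6 × 9.81 × cos 36° = 52.38 N.
The friction needed for equilibrium is m g sin θ + P = 38.06 + 2 = 40.06 N, measured positive up-slope.
The static-friction ceiling is μ_s N = 0.63 × 52.38 = 33 N.
|40.06| exceeds 33 N, so the block slips down-slope; friction is kinetic, f = μ_k N = 0.54×52.38 = 28.3 N.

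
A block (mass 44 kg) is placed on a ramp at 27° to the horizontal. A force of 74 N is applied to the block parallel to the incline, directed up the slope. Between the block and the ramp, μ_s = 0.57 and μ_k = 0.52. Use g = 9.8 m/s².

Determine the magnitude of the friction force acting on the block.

Normal force: N = m g cos θ = 44 × 9.8 × cos 27° = 384.2 N.
For equilibrium along the incline the friction force must supply f = m g sin θ − P = 195.8 − 74 = 121.8 N (positive meaning up-slope).
Maximum static friction available: μ_s N = 0.57 × 384.2 = 219 N.
Since |121.8| ≤ 219 N, the block remains in static equilibrium and friction takes exactly the required value.

f ≈ 122 N (up the incline)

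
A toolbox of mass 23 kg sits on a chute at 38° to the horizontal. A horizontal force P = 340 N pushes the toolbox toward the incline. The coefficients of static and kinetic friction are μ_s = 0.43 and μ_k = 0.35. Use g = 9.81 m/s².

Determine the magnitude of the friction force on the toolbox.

f ≈ 129 N (down the incline)

Normal direction: N = m g cos θ + P sin θ = 387.1 N.
Parallel to the incline: P cos θ − m g sin θ = 267.9 − 138.9 = 129 N; the friction needed to balance this is 129 N acting down the slope.
The limit of static friction is μ_s N = 166.5 N.
|f_req| = 129 ≤ 166.5 N → the toolbox is in equilibrium; friction equals the required value.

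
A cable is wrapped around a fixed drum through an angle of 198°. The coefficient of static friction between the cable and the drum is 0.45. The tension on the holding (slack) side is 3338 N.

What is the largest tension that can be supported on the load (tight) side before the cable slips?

At impending slip the capstan equation gives T₂/T₁ = e^{μβ} with β in radians.
β = 198° × π/180 = 3.456 rad.
e^{μβ} = e^{0.45×3.456} = 4.736.
T₂ = T₁ · e^{μβ} = 3338 × 4.736 = 15800 N.

T_max ≈ 15800 N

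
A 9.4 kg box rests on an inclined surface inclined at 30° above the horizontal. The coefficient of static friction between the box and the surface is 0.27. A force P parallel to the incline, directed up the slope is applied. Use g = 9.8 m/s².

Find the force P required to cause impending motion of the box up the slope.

At impending motion up the slope, friction acts down-slope at its limit: f = μ_s N.
P is parallel to the surface, so N = m g cos θ = 79.8 N.
Along the incline: P = m g sin θ + μ_s N = 46.1 + 0.27×79.8 = 67.6 N.

P ≈ 67.6 N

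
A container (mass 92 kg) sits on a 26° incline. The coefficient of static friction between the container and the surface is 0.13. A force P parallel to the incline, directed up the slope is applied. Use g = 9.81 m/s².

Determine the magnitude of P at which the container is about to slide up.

At impending motion up the slope, friction acts down-slope at its limit: f = μ_s N.
P is parallel to the surface, so N = m g cos θ = 811 N.
Along the incline: P = m g sin θ + μ_s N = 396 + 0.13×811 = 501 N.

P ≈ 501 N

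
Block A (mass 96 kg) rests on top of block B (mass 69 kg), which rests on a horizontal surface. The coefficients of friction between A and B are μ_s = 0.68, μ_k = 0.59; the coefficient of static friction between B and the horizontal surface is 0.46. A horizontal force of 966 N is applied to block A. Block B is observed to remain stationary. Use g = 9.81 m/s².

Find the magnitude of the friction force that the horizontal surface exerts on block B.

f ≈ 556 N

The normal force B exerts on A is simply A's weight, N₁ = 941.8 N.
So the A–B interface can sustain at most μ_s N₁ = 640.4 N of static friction.
Since P = 966 N > 640.4 N, A slides on B; the A–B friction is kinetic: f₁ = μ_k N₁ = 0.59×941.8 = 556 N.
B experiences an equal 556 N forward from A (third law). B is in equilibrium, so the floor supplies f₂ = 556 N of static friction (limit μ_s(m_A+m_B)g = 744.6 N, not exceeded).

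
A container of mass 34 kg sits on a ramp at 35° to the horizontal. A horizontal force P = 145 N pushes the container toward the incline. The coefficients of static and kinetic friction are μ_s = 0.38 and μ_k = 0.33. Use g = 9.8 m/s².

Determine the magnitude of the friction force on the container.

f ≈ 72.3 N (up the incline)

The horizontal push has a component P sin θ into the surface, so N = m g cos θ + P sin θ = 272.9 + 83.17 = 356.1 N.
Parallel to the incline: P cos θ − m g sin θ = 118.8 − 191.1 = -72.34 N; the friction needed to balance this is 72.34 N acting up the slope.
The limit of static friction is μ_s N = 135.3 N.
Since 72.34 N is within the 135.3 N limit, the container stays put and friction is exactly 72.3 N.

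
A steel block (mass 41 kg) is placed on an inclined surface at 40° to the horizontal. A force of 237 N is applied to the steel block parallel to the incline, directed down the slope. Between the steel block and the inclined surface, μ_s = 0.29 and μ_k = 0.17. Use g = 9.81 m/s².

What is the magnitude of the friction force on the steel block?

f ≈ 52.4 N (up the incline)

Perpendicular to the surface, N = m g cos θ = 41·9.81·cos 40° = 308.1 N.
For equilibrium along the incline the friction force must supply f = m g sin θ + P = 258.5 + 237 = 495.5 N (positive meaning up-slope).
The static-friction ceiling is μ_s N = 0.29 × 308.1 = 89.35 N.
|495.5| exceeds 89.35 N, so the steel block slips down-slope; friction is kinetic, f = μ_k N = 0.17×308.1 = 52.4 N.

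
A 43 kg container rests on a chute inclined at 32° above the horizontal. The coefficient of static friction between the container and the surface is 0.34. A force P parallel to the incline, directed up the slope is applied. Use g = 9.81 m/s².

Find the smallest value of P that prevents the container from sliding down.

P_min ≈ 102 N

The container tends to slide down (tan θ > μ_s), so at the point of impending slip friction acts up-slope at its limit: f = μ_s N.
P is parallel to the surface, so N = m g cos θ = 358 N.
Along the incline: P + μ_s N = m g sin θ, so P = 224 − 0.34×358 = 102 N.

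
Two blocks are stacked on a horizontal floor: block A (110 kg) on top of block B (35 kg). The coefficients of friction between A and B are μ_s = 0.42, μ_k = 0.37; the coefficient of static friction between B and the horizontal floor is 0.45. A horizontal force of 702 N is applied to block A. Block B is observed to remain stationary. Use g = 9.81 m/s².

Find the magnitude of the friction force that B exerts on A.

f ≈ 399 N

Normal force at the A–B interface: N₁ = m_A g = 1079 N.
So the A–B interface can sustain at most μ_s N₁ = 453.2 N of static friction.
Since P = 702 N > 453.2 N, A slides on B; the A–B friction is kinetic: f₁ = μ_k N₁ = 0.37×1079 = 399 N.
B experiences an equal 399 N forward from A (third law). B is in equilibrium, so the floor supplies f₂ = 399 N of static friction (limit μ_s(m_A+m_B)g = 640.1 N, not exceeded).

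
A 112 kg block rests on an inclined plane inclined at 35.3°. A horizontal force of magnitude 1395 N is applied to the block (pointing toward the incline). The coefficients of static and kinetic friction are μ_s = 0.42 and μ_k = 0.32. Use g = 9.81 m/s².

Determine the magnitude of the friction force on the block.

f ≈ 504 N (down the incline)

Resolve perpendicular to the incline: N = m g cos θ + P sin θ = 112×9.81×cos 35.3° + 1395×sin 35.3° = 1703 N.
Parallel to the incline: P cos θ − m g sin θ = 1139 − 634.9 = 503.6 N; the friction needed to balance this is 503.6 N acting down the slope.
The limit of static friction is μ_s N = 715.2 N.
|f_req| = 503.6 ≤ 715.2 N → the block is in equilibrium; friction equals the required value.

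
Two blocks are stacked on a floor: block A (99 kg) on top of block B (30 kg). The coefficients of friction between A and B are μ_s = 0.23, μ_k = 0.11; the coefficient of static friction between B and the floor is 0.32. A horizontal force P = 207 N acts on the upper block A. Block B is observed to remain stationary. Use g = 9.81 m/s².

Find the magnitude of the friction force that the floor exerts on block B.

The normal force B exerts on A is simply A's weight, N₁ = 971.2 N.
So the A–B interface can sustain at most μ_s N₁ = 223.4 N of static friction.
Since P = 207 N ≤ 223.4 N, A does not slip on B; friction on A equals P = 207 N.
B experiences an equal 207 N forward from A (third law). B is in equilibrium, so the floor supplies f₂ = 207 N of static friction (limit μ_s(m_A+m_B)g = 405 N, not exceeded).

f ≈ 207 N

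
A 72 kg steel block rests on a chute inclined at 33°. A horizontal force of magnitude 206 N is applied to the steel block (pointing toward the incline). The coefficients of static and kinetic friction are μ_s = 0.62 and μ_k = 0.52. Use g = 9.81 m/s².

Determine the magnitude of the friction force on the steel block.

The horizontal push has a component P sin θ into the surface, so N = m g cos θ + P sin θ = 592.4 + 112.2 = 704.6 N.
Parallel to the incline: P cos θ − m g sin θ = 172.8 − 384.7 = -211.9 N; the friction needed to balance this is 211.9 N acting up the slope.
The limit of static friction is μ_s N = 436.8 N.
Since 211.9 N is within the 436.8 N limit, the steel block stays put and friction is exactly 212 N.

f ≈ 212 N (up the incline)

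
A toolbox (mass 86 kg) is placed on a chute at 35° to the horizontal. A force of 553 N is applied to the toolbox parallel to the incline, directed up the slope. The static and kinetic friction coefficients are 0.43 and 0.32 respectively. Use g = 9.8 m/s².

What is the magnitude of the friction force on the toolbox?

Perpendicular to the surface, N = m g cos θ = 86·9.8·cos 35° = 690.4 N.
Parallel to the incline, ΣF = 0 gives f = m g sin θ − P = 483.4 − 553 = -69.59 N (up-slope positive).
Maximum static friction available: μ_s N = 0.43 × 690.4 = 296.9 N.
Since |-69.59| ≤ 296.9 N, no slip — friction simply equals what equilibrium demands.

f ≈ 69.6 N (down the incline)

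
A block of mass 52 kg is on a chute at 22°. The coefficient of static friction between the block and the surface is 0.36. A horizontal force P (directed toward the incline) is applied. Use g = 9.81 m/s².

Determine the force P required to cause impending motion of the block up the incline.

At impending motion up the slope, friction acts down-slope at its limit: f = μ_s N.
Perpendicular to the incline: N = m g cos θ + P sin θ.
Along the incline: P cos θ = m g sin θ + μ_s N = m g sin θ + μ_s (m g cos θ + P sin θ).
Solving, P (cos θ − μ_s sin θ) = m g (sin θ + μ_s cos θ), so P = 52×9.81×(sin 22° + 0.36 cos 22°)/(cos 22° − 0.36 sin 22°) = 510×0.7084/0.7923 = 456 N.

P ≈ 456 N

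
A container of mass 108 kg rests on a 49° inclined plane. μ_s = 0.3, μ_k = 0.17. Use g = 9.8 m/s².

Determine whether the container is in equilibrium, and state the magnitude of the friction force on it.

f ≈ 118 N

N = m g cos θ = 694 N.
Down-slope weight component: m g sin θ = 799 N.
μ_s N = 208 N.
799 > 208 N, so it slides; kinetic friction f = μ_k N = 0.17×694 = 118 N.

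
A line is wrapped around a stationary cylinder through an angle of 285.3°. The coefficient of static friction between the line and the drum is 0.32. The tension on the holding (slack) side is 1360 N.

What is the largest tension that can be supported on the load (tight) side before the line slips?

At impending slip the capstan equation gives T₂/T₁ = e^{μβ} with β in radians.
β = 285.3° × π/180 = 4.979 rad.
e^{μβ} = e^{0.32×4.979} = 4.921.
T₂ = T₁ · e^{μβ} = 1360 × 4.921 = 6690 N.

T_max ≈ 6690 N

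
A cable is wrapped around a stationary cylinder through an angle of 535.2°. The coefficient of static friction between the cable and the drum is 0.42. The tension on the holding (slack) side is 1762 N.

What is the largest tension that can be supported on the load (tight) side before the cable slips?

T_max ≈ 89100 N

At impending slip the capstan equation gives T₂/T₁ = e^{μβ} with β in radians.
β = 535.2° × π/180 = 9.341 rad.
e^{μβ} = e^{0.42×9.341} = 50.56.
T₂ = T₁ · e^{μβ} = 1762 × 50.56 = 89100 N.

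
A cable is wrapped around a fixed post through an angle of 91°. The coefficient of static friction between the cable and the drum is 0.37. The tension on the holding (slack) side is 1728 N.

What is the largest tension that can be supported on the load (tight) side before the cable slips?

T_max ≈ 3110 N

At impending slip the capstan equation gives T₂/T₁ = e^{μβ} with β in radians.
β = 91° × π/180 = 1.588 rad.
e^{μβ} = e^{0.37×1.588} = 1.8.
T₂ = T₁ · e^{μβ} = 1728 × 1.8 = 3110 N.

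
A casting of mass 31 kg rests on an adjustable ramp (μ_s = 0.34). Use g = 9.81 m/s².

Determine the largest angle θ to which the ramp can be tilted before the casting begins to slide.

θ_max ≈ 18.8°

At the slip threshold, m g sin θ = μ_s · m g cos θ, so tan θ = μ_s.
θ_max = arctan(0.34) = 18.8°.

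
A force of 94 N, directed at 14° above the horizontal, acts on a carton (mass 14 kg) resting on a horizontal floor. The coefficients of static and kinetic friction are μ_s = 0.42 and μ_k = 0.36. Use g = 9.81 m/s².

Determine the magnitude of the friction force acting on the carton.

f ≈ 41.3 N

The vertical component of P reduces the normal force: N = m g − P sin α = 137.3 − 22.74 = 114.6 N.
The horizontal driving force is P cos α = 91.21 N, so equilibrium needs friction f = 91.21 N.
μ_s N = 0.42 × 114.6 = 48.13 N.
91.21 > 48.13 N → the carton slides; f = μ_k N = 0.36×114.6 = 41.3 N.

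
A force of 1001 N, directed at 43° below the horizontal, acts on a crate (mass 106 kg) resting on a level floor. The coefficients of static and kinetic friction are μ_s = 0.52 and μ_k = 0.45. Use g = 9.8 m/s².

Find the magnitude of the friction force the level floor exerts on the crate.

Vertical equilibrium gives N = m g + P sin α = 1721 N.
Horizontally, friction must balance P cos α = 732.1 N.
The static-friction limit is μ_s N = 895.2 N.
Since 732.1 N does not exceed the limit, the crate stays at rest and f = 732 N.

f ≈ 732 N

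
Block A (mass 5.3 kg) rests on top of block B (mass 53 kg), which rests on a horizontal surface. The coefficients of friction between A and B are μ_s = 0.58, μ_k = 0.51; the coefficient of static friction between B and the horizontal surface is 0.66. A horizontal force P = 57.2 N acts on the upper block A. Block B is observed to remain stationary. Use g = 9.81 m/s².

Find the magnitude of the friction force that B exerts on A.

The normal force B exerts on A is simply A's weight, N₁ = 51.99 N.
So the A–B interface can sustain at most μ_s N₁ = 30.16 N of static friction.
Since P = 57.2 N > 30.16 N, A slides on B; the A–B friction is kinetic: f₁ = μ_k N₁ = 0.51×51.99 = 26.5 N.
B experiences an equal 26.5 N forward from A (third law). B is in equilibrium, so the floor supplies f₂ = 26.5 N of static friction (limit μ_s(m_A+m_B)g = 377.5 N, not exceeded).

f ≈ 26.5 N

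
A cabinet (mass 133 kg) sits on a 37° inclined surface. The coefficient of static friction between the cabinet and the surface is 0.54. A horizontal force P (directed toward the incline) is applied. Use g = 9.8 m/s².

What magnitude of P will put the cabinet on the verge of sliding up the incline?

At impending motion up the slope, friction acts down-slope at its limit: f = μ_s N.
Perpendicular to the incline: N = m g cos θ + P sin θ.
Along the incline: P cos θ = m g sin θ + μ_s N = m g sin θ + μ_s (m g cos θ + P sin θ).
Solving, P (cos θ − μ_s sin θ) = m g (sin θ + μ_s cos θ), so P = 133×9.8×(sin 37° + 0.54 cos 37°)/(cos 37° − 0.54 sin 37°) = 1300×1.033/0.4737 = 2840 N.

P ≈ 2840 N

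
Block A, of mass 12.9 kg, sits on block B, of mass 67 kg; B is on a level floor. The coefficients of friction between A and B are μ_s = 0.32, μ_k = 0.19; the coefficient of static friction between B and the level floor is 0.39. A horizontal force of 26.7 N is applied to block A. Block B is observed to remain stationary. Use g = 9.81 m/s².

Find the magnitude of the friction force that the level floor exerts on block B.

f ≈ 26.7 N

The normal force B exerts on A is simply A's weight, N₁ = 126.5 N.
So the A–B interface can sustain at most μ_s N₁ = 40.5 N of static friction.
P = 26.7 N is within that limit, so A and B move together (both at rest); the A–B friction is simply f₁ = P = 26.7 N.
By Newton's third law B feels 26.7 N forward from A. With B stationary, the floor's static friction on B balances it: f₂ = 26.7 N (well within μ_s(m_A+m_B)g = 305.7 N).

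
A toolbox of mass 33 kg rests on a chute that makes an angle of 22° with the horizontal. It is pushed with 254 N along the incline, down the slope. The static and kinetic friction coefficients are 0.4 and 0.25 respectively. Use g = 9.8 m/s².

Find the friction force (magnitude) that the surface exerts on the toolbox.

f ≈ 75 N (up the incline)

Perpendicular to the surface, N = m g cos θ = 33·9.8·cos 22° = 299.9 N.
The friction needed for equilibrium is m g sin θ + P = 121.1 + 254 = 375.1 N, measured positive up-slope.
Static friction can supply at most μ_s N = 119.9 N.
Since |375.1| > 119.9 N, static friction cannot hold it; the toolbox slides down the incline and kinetic friction applies: f = μ_k N = 0.25 × 299.9 = 75 N.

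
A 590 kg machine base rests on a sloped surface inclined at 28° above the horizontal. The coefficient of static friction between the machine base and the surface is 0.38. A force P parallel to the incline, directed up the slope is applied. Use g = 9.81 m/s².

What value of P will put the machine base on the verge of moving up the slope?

At impending motion up the slope, friction acts down-slope at its limit: f = μ_s N.
P is parallel to the surface, so N = m g cos θ = 5110 N.
Along the incline: P = m g sin θ + μ_s N = 2720 + 0.38×5110 = 4660 N.

P ≈ 4660 N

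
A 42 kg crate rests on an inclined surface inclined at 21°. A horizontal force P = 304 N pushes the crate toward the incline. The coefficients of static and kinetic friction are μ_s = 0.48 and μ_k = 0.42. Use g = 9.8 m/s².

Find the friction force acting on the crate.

Normal direction: N = m g cos θ + P sin θ = 493.2 N.
Parallel to the incline: P cos θ − m g sin θ = 283.8 − 147.5 = 136.3 N; the friction needed to balance this is 136.3 N acting down the slope.
The limit of static friction is μ_s N = 236.7 N.
|f_req| = 136.3 ≤ 236.7 N → the crate is in equilibrium; friction equals the required value.

f ≈ 136 N (down the incline)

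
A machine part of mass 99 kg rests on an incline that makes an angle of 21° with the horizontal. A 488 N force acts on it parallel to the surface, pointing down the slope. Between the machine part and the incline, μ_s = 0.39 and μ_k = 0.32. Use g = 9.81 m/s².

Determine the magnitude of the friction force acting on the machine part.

f ≈ 290 N (up the incline)

Normal force: N = m g cos θ = 99 × 9.81 × cos 21° = 906.7 N.
For equilibrium along the incline the friction force must supply f = m g sin θ + P = 348 + 488 = 836 N (positive meaning up-slope).
Maximum static friction available: μ_s N = 0.39 × 906.7 = 353.6 N.
|836| exceeds 353.6 N, so the machine part slips down-slope; friction is kinetic, f = μ_k N = 0.32×906.7 = 290 N.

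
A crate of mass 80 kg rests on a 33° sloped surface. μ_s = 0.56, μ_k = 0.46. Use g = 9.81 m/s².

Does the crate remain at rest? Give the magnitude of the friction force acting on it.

N = m g cos θ = 658 N.
Down-slope weight component: m g sin θ = 427 N.
μ_s N = 369 N.
427 > 369 N, so it slides; kinetic friction f = μ_k N = 0.46×658 = 303 N.

f ≈ 303 N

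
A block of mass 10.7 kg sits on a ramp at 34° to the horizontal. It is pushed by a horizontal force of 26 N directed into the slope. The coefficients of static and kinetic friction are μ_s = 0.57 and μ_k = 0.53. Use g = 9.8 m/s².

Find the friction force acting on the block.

The horizontal push has a component P sin θ into the surface, so N = m g cos θ + P sin θ = 86.93 + 14.54 = 101.5 N.
Along the incline, the net driving force (taking up-slope positive) is P cos θ − m g sin θ = 21.55 − 58.64 = -37.08 N, so equilibrium requires friction f = 37.08 N (up-slope).
The limit of static friction is μ_s N = 57.84 N.
|f_req| = 37.08 ≤ 57.84 N → the block is in equilibrium; friction equals the required value.

f ≈ 37.1 N (up the incline)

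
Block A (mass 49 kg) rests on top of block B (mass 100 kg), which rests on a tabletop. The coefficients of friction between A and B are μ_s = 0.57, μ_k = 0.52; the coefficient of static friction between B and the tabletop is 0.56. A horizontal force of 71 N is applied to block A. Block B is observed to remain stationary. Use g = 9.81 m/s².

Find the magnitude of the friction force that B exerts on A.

The normal force B exerts on A is simply A's weight, N₁ = 480.7 N.
Maximum static friction on A from B: μ_s N₁ = 0.57×480.7 = 274 N.
Since P = 71 N ≤ 274 N, A does not slip on B; friction on A equals P = 71 N.
B experiences an equal 71 N forward from A (third law). B is in equilibrium, so the floor supplies f₂ = 71 N of static friction (limit μ_s(m_A+m_B)g = 818.5 N, not exceeded).

f ≈ 71 N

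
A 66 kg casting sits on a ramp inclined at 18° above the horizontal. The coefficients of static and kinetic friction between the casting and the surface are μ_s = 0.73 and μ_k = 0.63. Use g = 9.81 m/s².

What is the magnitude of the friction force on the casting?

f ≈ 200 N (up the incline)

Normal force: N = m g cos θ = 66 × 9.81 × cos 18° = 615.8 N.
Along the slope the weight component is m g sin θ = 200.1 N; friction must supply exactly this, acting up-slope.
The static-friction ceiling is μ_s N = 0.73 × 615.8 = 449.5 N.
Since |200.1| ≤ 449.5 N, no slip — friction simply equals what equilibrium demands.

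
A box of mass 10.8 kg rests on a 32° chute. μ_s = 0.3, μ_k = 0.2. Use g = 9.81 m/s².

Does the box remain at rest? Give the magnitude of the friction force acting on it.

f ≈ 18 N

N = m g cos θ = 89.8 N.
Down-slope weight component: m g sin θ = 56.1 N.
μ_s N = 27 N.
56.1 > 27 N, so it slides; kinetic friction f = μ_k N = 0.2×89.8 = 18 N.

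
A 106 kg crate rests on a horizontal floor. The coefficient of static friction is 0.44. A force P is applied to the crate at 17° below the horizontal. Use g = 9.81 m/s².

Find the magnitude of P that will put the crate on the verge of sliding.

P ≈ 553 N

N = m g + P sin α (the push presses the crate into the horizontal floor).
At impending slip, P cos α = μ_s N = μ_s (m g + P sin α).
Solving: P (cos α − μ_s sin α) = μ_s m g → P = 0.44×1040/(cos 17° − 0.44 sin 17°) = 458/0.8277 = 553 N.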